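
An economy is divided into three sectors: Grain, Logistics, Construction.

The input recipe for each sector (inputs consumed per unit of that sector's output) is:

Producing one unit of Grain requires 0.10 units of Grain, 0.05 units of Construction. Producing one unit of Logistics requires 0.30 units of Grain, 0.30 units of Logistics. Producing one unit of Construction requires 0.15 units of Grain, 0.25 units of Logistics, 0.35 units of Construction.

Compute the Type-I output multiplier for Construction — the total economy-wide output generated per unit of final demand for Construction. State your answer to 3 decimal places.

I − A =
  [   0.90    -0.30    -0.15]
  [   0.00     0.70    -0.25]
  [  -0.05     0.00     0.65]
Cofactors of I−A, C_ij = (−1)^(i+j)·(minor ij) (rows/columns in the sector order above):
  C_11 = (0.70)(0.65) − (-0.25)(0.00) = 0.4550
  C_12 = −[(0.00)(0.65) − (-0.25)(-0.05)] = 0.0125
  C_13 = (0.00)(0.00) − (0.70)(-0.05) = 0.0350
  C_21 = −[(-0.30)(0.65) − (-0.15)(0.00)] = 0.1950
  C_22 = (0.90)(0.65) − (-0.15)(-0.05) = 0.5775
  C_23 = −[(0.90)(0.00) − (-0.30)(-0.05)] = 0.0150
  C_31 = (-0.30)(-0.25) − (-0.15)(0.70) = 0.1800
  C_32 = −[(0.90)(-0.25) − (-0.15)(0.00)] = 0.2250
  C_33 = (0.90)(0.70) − (-0.30)(0.00) = 0.6300
det(I−A) = Σ_j (I−A)_1j·C_1j = (0.90)(0.4550) + (-0.30)(0.0125) + (-0.15)(0.0350) = 0.4005
adj(I−A) = Cᵀ =
  [ 0.4550   0.1950   0.1800]
  [ 0.0125   0.5775   0.2250]
  [ 0.0350   0.0150   0.6300]
(I − A)⁻¹ = adj(I−A) / det(I−A) ≈
  [   1.1361     0.4869     0.4494]
  [   0.0312     1.4419     0.5618]
  [   0.0874     0.0375     1.5730]
The output multiplier for sector j is the column-j sum of the Leontief inverse (I − A)⁻¹ = adj(I−A) / det(I−A).
Column C of adj(I−A): (0.1800, 0.2250, 0.6300); det(I−A) = 0.4005.
m_C = (0.1800 + 0.2250 + 0.6300) / 0.4005 = 1.035 / 0.4005 ≈ 2.584.

m_C = 2.584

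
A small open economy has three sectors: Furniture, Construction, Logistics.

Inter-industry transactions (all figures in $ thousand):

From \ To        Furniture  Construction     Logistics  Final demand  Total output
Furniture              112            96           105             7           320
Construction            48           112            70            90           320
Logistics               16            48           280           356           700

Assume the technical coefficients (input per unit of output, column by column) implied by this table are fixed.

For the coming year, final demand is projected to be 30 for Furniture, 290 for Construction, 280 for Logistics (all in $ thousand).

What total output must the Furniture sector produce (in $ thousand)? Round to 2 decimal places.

x_1 = 510.51

Technical coefficients a_ij = z_ij / X_j:
  a_11 = 112/320 = 0.35, a_21 = 48/320 = 0.15, a_31 = 16/320 = 0.05
  a_12 = 96/320 = 0.30, a_22 = 112/320 = 0.35, a_32 = 48/320 = 0.15
  a_13 = 105/700 = 0.15, a_23 = 70/700 = 0.10, a_33 = 280/700 = 0.40
I − A =
  [   0.65    -0.30    -0.15]
  [  -0.15     0.65    -0.10]
  [  -0.05    -0.15     0.60]
Cofactors of I−A, C_ij = (−1)^(i+j)·(minor ij) (rows/columns in the sector order above):
  C_11 = (0.65)(0.60) − (-0.10)(-0.15) = 0.3750
  C_12 = −[(-0.15)(0.60) − (-0.10)(-0.05)] = 0.0950
  C_13 = (-0.15)(-0.15) − (0.65)(-0.05) = 0.0550
  C_21 = −[(-0.30)(0.60) − (-0.15)(-0.15)] = 0.2025
  C_22 = (0.65)(0.60) − (-0.15)(-0.05) = 0.3825
  C_23 = −[(0.65)(-0.15) − (-0.30)(-0.05)] = 0.1125
  C_31 = (-0.30)(-0.10) − (-0.15)(0.65) = 0.1275
  C_32 = −[(0.65)(-0.10) − (-0.15)(-0.15)] = 0.0875
  C_33 = (0.65)(0.65) − (-0.30)(-0.15) = 0.3775
det(I−A) = Σ_j (I−A)_1j·C_1j = (0.65)(0.3750) + (-0.30)(0.0950) + (-0.15)(0.0550) = 0.2070
adj(I−A) = Cᵀ =
  [ 0.3750   0.2025   0.1275]
  [ 0.0950   0.3825   0.0875]
  [ 0.0550   0.1125   0.3775]
(I − A)⁻¹ = adj(I−A) / det(I−A) ≈
  [   1.8116     0.9783     0.6159]
  [   0.4589     1.8478     0.4227]
  [   0.2657     0.5435     1.8237]
x = (I − A)⁻¹ d = adj(I−A)·d / det(I−A), with det(I−A) = 0.2070:
  x_1 = (0.3750·30 + 0.2025·290 + 0.1275·280) / 0.2070 = 105.675 / 0.2070 ≈ 510.51
  x_2 = (0.0950·30 + 0.3825·290 + 0.0875·280) / 0.2070 = 138.275 / 0.2070 ≈ 668.00
  x_3 = (0.0550·30 + 0.1125·290 + 0.3775·280) / 0.2070 = 139.975 / 0.2070 ≈ 676.21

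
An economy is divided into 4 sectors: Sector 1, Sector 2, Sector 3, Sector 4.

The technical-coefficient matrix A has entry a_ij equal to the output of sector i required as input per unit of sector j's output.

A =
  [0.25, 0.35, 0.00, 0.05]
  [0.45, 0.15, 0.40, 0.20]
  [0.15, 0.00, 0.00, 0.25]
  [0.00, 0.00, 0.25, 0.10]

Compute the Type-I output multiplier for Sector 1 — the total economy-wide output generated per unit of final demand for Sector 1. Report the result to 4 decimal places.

I − A =
  [   0.75    -0.35     0.00    -0.05]
  [  -0.45     0.85    -0.40    -0.20]
  [  -0.15     0.00     1.00    -0.25]
  [   0.00     0.00    -0.25     0.90]
Compute the cofactors C_ij = (−1)^(i+j)·(3×3 minor ij) of I−A; the adjugate is their transpose:
adj(I−A) = Cᵀ =
  [ 0.711875   0.293125   0.154125   0.147500]
  [ 0.438375   0.626250   0.313125   0.250500]
  [ 0.114750   0.047250   0.432000   0.136875]
  [ 0.031875   0.013125   0.120000   0.459000]
det(I−A) = Σ_j (I−A)_1j·C_1j = (0.75)(0.711875) + (-0.35)(0.438375) + (0.00)(0.114750) + (-0.05)(0.031875) = 0.37888125
(I − A)⁻¹ = adj(I−A) / det(I−A) ≈
  [   1.87889     0.77366     0.40679     0.38930]
  [   1.15702     1.65289     0.82645     0.66116]
  [   0.30287     0.12471     1.14020     0.36126]
  [   0.08413     0.03464     0.31672     1.21146]
The output multiplier for sector j is the column-j sum of the Leontief inverse (I − A)⁻¹ = adj(I−A) / det(I−A).
Column 1 of adj(I−A): (0.711875, 0.438375, 0.114750, 0.031875); det(I−A) = 0.37888125.
m_1 = (0.711875 + 0.438375 + 0.114750 + 0.031875) / 0.37888125 = 1.296875 / 0.37888125 ≈ 3.4229.

m_1 = 3.4229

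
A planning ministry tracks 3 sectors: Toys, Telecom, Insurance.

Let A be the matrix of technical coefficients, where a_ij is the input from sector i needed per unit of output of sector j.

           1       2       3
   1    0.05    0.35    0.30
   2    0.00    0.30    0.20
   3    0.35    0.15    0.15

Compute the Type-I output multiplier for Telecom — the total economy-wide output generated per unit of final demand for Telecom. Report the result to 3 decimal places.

I − A =
  [   0.95    -0.35    -0.30]
  [   0.00     0.70    -0.20]
  [  -0.35    -0.15     0.85]
Cofactors of I−A, C_ij = (−1)^(i+j)·(minor ij) (rows/columns in the sector order above):
  C_11 = (0.70)(0.85) − (-0.20)(-0.15) = 0.5650
  C_12 = −[(0.00)(0.85) − (-0.20)(-0.35)] = 0.0700
  C_13 = (0.00)(-0.15) − (0.70)(-0.35) = 0.2450
  C_21 = −[(-0.35)(0.85) − (-0.30)(-0.15)] = 0.3425
  C_22 = (0.95)(0.85) − (-0.30)(-0.35) = 0.7025
  C_23 = −[(0.95)(-0.15) − (-0.35)(-0.35)] = 0.2650
  C_31 = (-0.35)(-0.20) − (-0.30)(0.70) = 0.2800
  C_32 = −[(0.95)(-0.20) − (-0.30)(0.00)] = 0.1900
  C_33 = (0.95)(0.70) − (-0.35)(0.00) = 0.6650
det(I−A) = Σ_j (I−A)_1j·C_1j = (0.95)(0.5650) + (-0.35)(0.0700) + (-0.30)(0.2450) = 0.43875
adj(I−A) = Cᵀ =
  [ 0.5650   0.3425   0.2800]
  [ 0.0700   0.7025   0.1900]
  [ 0.2450   0.2650   0.6650]
(I − A)⁻¹ = adj(I−A) / det(I−A) ≈
  [   1.2877     0.7806     0.6382]
  [   0.1595     1.6011     0.4330]
  [   0.5584     0.6040     1.5157]
The output multiplier for sector j is the column-j sum of the Leontief inverse (I − A)⁻¹ = adj(I−A) / det(I−A).
Column 2 of adj(I−A): (0.3425, 0.7025, 0.2650); det(I−A) = 0.43875.
m_2 = (0.3425 + 0.7025 + 0.2650) / 0.43875 = 1.31 / 0.43875 ≈ 2.986.

m_2 = 2.986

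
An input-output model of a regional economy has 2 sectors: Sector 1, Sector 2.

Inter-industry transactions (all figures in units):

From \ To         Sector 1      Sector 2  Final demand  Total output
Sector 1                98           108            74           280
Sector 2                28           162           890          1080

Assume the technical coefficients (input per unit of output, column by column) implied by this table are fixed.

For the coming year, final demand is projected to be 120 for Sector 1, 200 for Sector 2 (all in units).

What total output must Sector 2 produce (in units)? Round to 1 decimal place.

x_2 = 261.8

Technical coefficients a_ij = z_ij / X_j:
  a_11 = 98/280 = 0.35, a_21 = 28/280 = 0.10
  a_12 = 108/1080 = 0.10, a_22 = 162/1080 = 0.15
I − A =
  [   0.65    -0.10]
  [  -0.10     0.85]
det(I−A) = (0.65)(0.85) − (-0.10)(-0.10) = 0.5425
adj(I−A) = [[0.85, 0.10], [0.10, 0.65]]
(I − A)⁻¹ = adj(I−A) / det(I−A) ≈
  [   1.5668     0.1843]
  [   0.1843     1.1982]
x = (I − A)⁻¹ d = adj(I−A)·d / det(I−A), with det(I−A) = 0.5425:
  x_1 = (0.85·120 + 0.10·200) / 0.5425 = 122.00 / 0.5425 ≈ 224.9
  x_2 = (0.10·120 + 0.65·200) / 0.5425 = 142.00 / 0.5425 ≈ 261.8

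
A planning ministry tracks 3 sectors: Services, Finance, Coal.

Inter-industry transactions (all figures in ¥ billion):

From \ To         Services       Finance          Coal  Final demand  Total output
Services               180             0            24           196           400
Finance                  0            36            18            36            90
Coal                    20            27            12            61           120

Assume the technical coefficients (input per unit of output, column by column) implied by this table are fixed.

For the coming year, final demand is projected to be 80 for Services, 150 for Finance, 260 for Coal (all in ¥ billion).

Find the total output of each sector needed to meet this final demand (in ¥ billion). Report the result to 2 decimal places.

x_1 = 299.72, x_2 = 356.06, x_3 = 424.23

Technical coefficients a_ij = z_ij / X_j:
  a_11 = 180/400 = 0.45, a_21 = 0/400 = 0.00, a_31 = 20/400 = 0.05
  a_12 = 0/90 = 0.00, a_22 = 36/90 = 0.40, a_32 = 27/90 = 0.30
  a_13 = 24/120 = 0.20, a_23 = 18/120 = 0.15, a_33 = 12/120 = 0.10
I − A =
  [   0.55     0.00    -0.20]
  [   0.00     0.60    -0.15]
  [  -0.05    -0.30     0.90]
Cofactors of I−A, C_ij = (−1)^(i+j)·(minor ij) (rows/columns in the sector order above):
  C_11 = (0.60)(0.90) − (-0.15)(-0.30) = 0.4950
  C_12 = −[(0.00)(0.90) − (-0.15)(-0.05)] = 0.0075
  C_13 = (0.00)(-0.30) − (0.60)(-0.05) = 0.0300
  C_21 = −[(0.00)(0.90) − (-0.20)(-0.30)] = 0.0600
  C_22 = (0.55)(0.90) − (-0.20)(-0.05) = 0.4850
  C_23 = −[(0.55)(-0.30) − (0.00)(-0.05)] = 0.1650
  C_31 = (0.00)(-0.15) − (-0.20)(0.60) = 0.1200
  C_32 = −[(0.55)(-0.15) − (-0.20)(0.00)] = 0.0825
  C_33 = (0.55)(0.60) − (0.00)(0.00) = 0.3300
det(I−A) = Σ_j (I−A)_1j·C_1j = (0.55)(0.4950) + (0.00)(0.0075) + (-0.20)(0.0300) = 0.26625
adj(I−A) = Cᵀ =
  [ 0.4950   0.0600   0.1200]
  [ 0.0075   0.4850   0.0825]
  [ 0.0300   0.1650   0.3300]
(I − A)⁻¹ = adj(I−A) / det(I−A) ≈
  [   1.8592     0.2254     0.4507]
  [   0.0282     1.8216     0.3099]
  [   0.1127     0.6197     1.2394]
x = (I − A)⁻¹ d = adj(I−A)·d / det(I−A), with det(I−A) = 0.26625:
  x_1 = (0.4950·80 + 0.0600·150 + 0.1200·260) / 0.26625 = 79.80 / 0.26625 ≈ 299.72
  x_2 = (0.0075·80 + 0.4850·150 + 0.0825·260) / 0.26625 = 94.80 / 0.26625 ≈ 356.06
  x_3 = (0.0300·80 + 0.1650·150 + 0.3300·260) / 0.26625 = 112.95 / 0.26625 ≈ 424.23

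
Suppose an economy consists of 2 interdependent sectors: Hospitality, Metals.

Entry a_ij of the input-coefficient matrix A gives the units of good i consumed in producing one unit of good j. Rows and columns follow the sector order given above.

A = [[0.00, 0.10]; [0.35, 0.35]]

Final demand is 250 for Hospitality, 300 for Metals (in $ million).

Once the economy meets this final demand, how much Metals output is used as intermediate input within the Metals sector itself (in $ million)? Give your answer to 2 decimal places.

z_MM = 220.53

I − A =
  [   1.00    -0.10]
  [  -0.35     0.65]
det(I−A) = (1.00)(0.65) − (-0.10)(-0.35) = 0.6150
adj(I−A) = [[0.65, 0.10], [0.35, 1.00]]
(I − A)⁻¹ = adj(I−A) / det(I−A) ≈
  [   1.0569     0.1626]
  [   0.5691     1.6260]
First solve x = (I − A)⁻¹ d = adj(I−A)·d / det(I−A); in particular x_M = (0.35·250 + 1.00·300) / 0.6150 = 387.50 / 0.6150 ≈ 630.0813.
Intermediate flow from M to M: z_MM = a_MM · x_M = 0.35 × 387.50 / 0.6150 = 135.625 / 0.6150 ≈ 220.53.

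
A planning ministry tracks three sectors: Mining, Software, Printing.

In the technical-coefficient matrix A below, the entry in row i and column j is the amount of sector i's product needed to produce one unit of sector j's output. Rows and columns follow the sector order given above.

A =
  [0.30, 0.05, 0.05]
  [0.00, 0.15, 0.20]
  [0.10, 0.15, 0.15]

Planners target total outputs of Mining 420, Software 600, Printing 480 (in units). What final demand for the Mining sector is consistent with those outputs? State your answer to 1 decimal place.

d_1 = 240.0

I − A =
  [   0.70    -0.05    -0.05]
  [   0.00     0.85    -0.20]
  [  -0.10    -0.15     0.85]
d = (I − A) x:
  d_1 = (+0.70)·420 + (-0.05)·600 + (-0.05)·480 = 240.0
  d_2 = (+0.00)·420 + (+0.85)·600 + (-0.20)·480 = 414.0
  d_3 = (-0.10)·420 + (-0.15)·600 + (+0.85)·480 = 276.0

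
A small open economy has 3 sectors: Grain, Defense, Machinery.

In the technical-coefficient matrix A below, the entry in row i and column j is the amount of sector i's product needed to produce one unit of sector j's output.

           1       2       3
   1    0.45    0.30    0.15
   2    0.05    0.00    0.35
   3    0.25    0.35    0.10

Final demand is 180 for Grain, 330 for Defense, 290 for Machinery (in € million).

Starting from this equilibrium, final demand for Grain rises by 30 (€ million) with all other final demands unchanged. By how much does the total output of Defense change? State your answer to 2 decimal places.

I − A =
  [   0.55    -0.30    -0.15]
  [  -0.05     1.00    -0.35]
  [  -0.25    -0.35     0.90]
Cofactors of I−A, C_ij = (−1)^(i+j)·(minor ij) (rows/columns in the sector order above):
  C_11 = (1.00)(0.90) − (-0.35)(-0.35) = 0.7775
  C_12 = −[(-0.05)(0.90) − (-0.35)(-0.25)] = 0.1325
  C_13 = (-0.05)(-0.35) − (1.00)(-0.25) = 0.2675
  C_21 = −[(-0.30)(0.90) − (-0.15)(-0.35)] = 0.3225
  C_22 = (0.55)(0.90) − (-0.15)(-0.25) = 0.4575
  C_23 = −[(0.55)(-0.35) − (-0.30)(-0.25)] = 0.2675
  C_31 = (-0.30)(-0.35) − (-0.15)(1.00) = 0.2550
  C_32 = −[(0.55)(-0.35) − (-0.15)(-0.05)] = 0.2000
  C_33 = (0.55)(1.00) − (-0.30)(-0.05) = 0.5350
det(I−A) = Σ_j (I−A)_1j·C_1j = (0.55)(0.7775) + (-0.30)(0.1325) + (-0.15)(0.2675) = 0.34775
adj(I−A) = Cᵀ =
  [ 0.7775   0.3225   0.2550]
  [ 0.1325   0.4575   0.2000]
  [ 0.2675   0.2675   0.5350]
(I − A)⁻¹ = adj(I−A) / det(I−A) ≈
  [   2.2358     0.9274     0.7333]
  [   0.3810     1.3156     0.5751]
  [   0.7692     0.7692     1.5385]
Δx = (I − A)⁻¹ Δd with Δd having +30 in the Grain component and 0 elsewhere.
So Δx_2 = L_21 · (+30), where L_21 = adj(I−A)_21 / det(I−A) = 0.1325 / 0.34775.
Δx_2 = 0.1325 × (+30) / 0.34775 = 3.975 / 0.34775 ≈ 11.43.

Δx_2 = 11.43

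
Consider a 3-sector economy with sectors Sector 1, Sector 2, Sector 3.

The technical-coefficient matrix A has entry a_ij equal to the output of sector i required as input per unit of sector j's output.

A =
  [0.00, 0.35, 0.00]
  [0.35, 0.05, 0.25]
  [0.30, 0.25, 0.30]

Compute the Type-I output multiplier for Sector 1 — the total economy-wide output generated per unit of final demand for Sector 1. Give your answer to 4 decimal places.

I − A =
  [   1.00    -0.35     0.00]
  [  -0.35     0.95    -0.25]
  [  -0.30    -0.25     0.70]
Cofactors of I−A, C_ij = (−1)^(i+j)·(minor ij) (rows/columns in the sector order above):
  C_11 = (0.95)(0.70) − (-0.25)(-0.25) = 0.6025
  C_12 = −[(-0.35)(0.70) − (-0.25)(-0.30)] = 0.3200
  C_13 = (-0.35)(-0.25) − (0.95)(-0.30) = 0.3725
  C_21 = −[(-0.35)(0.70) − (0.00)(-0.25)] = 0.2450
  C_22 = (1.00)(0.70) − (0.00)(-0.30) = 0.7000
  C_23 = −[(1.00)(-0.25) − (-0.35)(-0.30)] = 0.3550
  C_31 = (-0.35)(-0.25) − (0.00)(0.95) = 0.0875
  C_32 = −[(1.00)(-0.25) − (0.00)(-0.35)] = 0.2500
  C_33 = (1.00)(0.95) − (-0.35)(-0.35) = 0.8275
det(I−A) = Σ_j (I−A)_1j·C_1j = (1.00)(0.6025) + (-0.35)(0.3200) + (0.00)(0.3725) = 0.4905
adj(I−A) = Cᵀ =
  [ 0.6025   0.2450   0.0875]
  [ 0.3200   0.7000   0.2500]
  [ 0.3725   0.3550   0.8275]
(I − A)⁻¹ = adj(I−A) / det(I−A) ≈
  [   1.22834     0.49949     0.17839]
  [   0.65240     1.42712     0.50968]
  [   0.75943     0.72375     1.68705]
The output multiplier for sector j is the column-j sum of the Leontief inverse (I − A)⁻¹ = adj(I−A) / det(I−A).
Column 1 of adj(I−A): (0.6025, 0.3200, 0.3725); det(I−A) = 0.4905.
m_1 = (0.6025 + 0.3200 + 0.3725) / 0.4905 = 1.295 / 0.4905 ≈ 2.6402.

m_1 = 2.6402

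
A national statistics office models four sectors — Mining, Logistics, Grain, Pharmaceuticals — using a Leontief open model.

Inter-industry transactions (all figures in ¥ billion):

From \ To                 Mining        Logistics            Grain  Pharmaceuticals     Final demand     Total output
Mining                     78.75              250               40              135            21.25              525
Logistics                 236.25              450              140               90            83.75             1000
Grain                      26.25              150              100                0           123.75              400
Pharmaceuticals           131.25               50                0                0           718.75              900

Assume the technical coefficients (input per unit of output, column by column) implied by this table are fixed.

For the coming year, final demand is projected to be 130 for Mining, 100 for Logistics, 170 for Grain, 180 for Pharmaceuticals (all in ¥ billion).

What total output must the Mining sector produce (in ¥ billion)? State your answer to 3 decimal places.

Technical coefficients a_ij = z_ij / X_j:
  a_MM = 78.75/525 = 0.15, a_LM = 236.25/525 = 0.45, a_GM = 26.25/525 = 0.05, a_PM = 131.25/525 = 0.25
  a_ML = 250/1000 = 0.25, a_LL = 450/1000 = 0.45, a_GL = 150/1000 = 0.15, a_PL = 50/1000 = 0.05
  a_MG = 40/400 = 0.10, a_LG = 140/400 = 0.35, a_GG = 100/400 = 0.25, a_PG = 0/400 = 0.00
  a_MP = 135/900 = 0.15, a_LP = 90/900 = 0.10, a_GP = 0/900 = 0.00, a_PP = 0/900 = 0.00
I − A =
  [   0.85    -0.25    -0.10    -0.15]
  [  -0.45     0.55    -0.35    -0.10]
  [  -0.05    -0.15     0.75     0.00]
  [  -0.25    -0.05     0.00     1.00]
Compute the cofactors C_ij = (−1)^(i+j)·(3×3 minor ij) of I−A; the adjugate is their transpose:
adj(I−A) = Cᵀ =
  [ 0.356250   0.208125   0.144625   0.074250]
  [ 0.373750   0.604375   0.331875   0.116500]
  [ 0.098500   0.134750   0.320500   0.028250]
  [ 0.107750   0.082250   0.052750   0.207750]
det(I−A) = Σ_j (I−A)_1j·C_1j = (0.85)(0.356250) + (-0.25)(0.373750) + (-0.10)(0.098500) + (-0.15)(0.107750) = 0.1833625
(I − A)⁻¹ = adj(I−A) / det(I−A) ≈
  [   1.9429     1.1350     0.7887     0.4049]
  [   2.0383     3.2961     1.8099     0.6354]
  [   0.5372     0.7349     1.7479     0.1541]
  [   0.5876     0.4486     0.2877     1.1330]
x = (I − A)⁻¹ d = adj(I−A)·d / det(I−A), with det(I−A) = 0.1833625:
  x_M = (0.356250·130 + 0.208125·100 + 0.144625·170 + 0.074250·180) / 0.1833625 = 105.07625 / 0.1833625 ≈ 573.052
  x_L = (0.373750·130 + 0.604375·100 + 0.331875·170 + 0.116500·180) / 0.1833625 = 186.41375 / 0.1833625 ≈ 1016.641
  x_G = (0.098500·130 + 0.134750·100 + 0.320500·170 + 0.028250·180) / 0.1833625 = 85.85 / 0.1833625 ≈ 468.198
  x_P = (0.107750·130 + 0.082250·100 + 0.052750·170 + 0.207750·180) / 0.1833625 = 68.595 / 0.1833625 ≈ 374.095

x_M = 573.052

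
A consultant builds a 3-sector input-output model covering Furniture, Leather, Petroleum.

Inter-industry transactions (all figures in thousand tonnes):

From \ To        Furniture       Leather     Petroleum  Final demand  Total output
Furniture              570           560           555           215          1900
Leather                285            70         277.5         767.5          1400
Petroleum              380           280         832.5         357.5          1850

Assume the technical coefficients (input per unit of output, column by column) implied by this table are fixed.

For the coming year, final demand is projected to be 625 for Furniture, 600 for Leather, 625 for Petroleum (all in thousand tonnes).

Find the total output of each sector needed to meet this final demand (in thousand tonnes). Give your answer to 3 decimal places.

x_1 = 2958.021, x_2 = 1536.096, x_3 = 2770.588

Technical coefficients a_ij = z_ij / X_j:
  a_11 = 570/1900 = 0.30, a_21 = 285/1900 = 0.15, a_31 = 380/1900 = 0.20
  a_12 = 560/1400 = 0.40, a_22 = 70/1400 = 0.05, a_32 = 280/1400 = 0.20
  a_13 = 555/1850 = 0.30, a_23 = 277.5/1850 = 0.15, a_33 = 832.5/1850 = 0.45
I − A =
  [   0.70    -0.40    -0.30]
  [  -0.15     0.95    -0.15]
  [  -0.20    -0.20     0.55]
Cofactors of I−A, C_ij = (−1)^(i+j)·(minor ij) (rows/columns in the sector order above):
  C_11 = (0.95)(0.55) − (-0.15)(-0.20) = 0.4925
  C_12 = −[(-0.15)(0.55) − (-0.15)(-0.20)] = 0.1125
  C_13 = (-0.15)(-0.20) − (0.95)(-0.20) = 0.2200
  C_21 = −[(-0.40)(0.55) − (-0.30)(-0.20)] = 0.2800
  C_22 = (0.70)(0.55) − (-0.30)(-0.20) = 0.3250
  C_23 = −[(0.70)(-0.20) − (-0.40)(-0.20)] = 0.2200
  C_31 = (-0.40)(-0.15) − (-0.30)(0.95) = 0.3450
  C_32 = −[(0.70)(-0.15) − (-0.30)(-0.15)] = 0.1500
  C_33 = (0.70)(0.95) − (-0.40)(-0.15) = 0.6050
det(I−A) = Σ_j (I−A)_1j·C_1j = (0.70)(0.4925) + (-0.40)(0.1125) + (-0.30)(0.2200) = 0.23375
adj(I−A) = Cᵀ =
  [ 0.4925   0.2800   0.3450]
  [ 0.1125   0.3250   0.1500]
  [ 0.2200   0.2200   0.6050]
(I − A)⁻¹ = adj(I−A) / det(I−A) ≈
  [   2.1070     1.1979     1.4759]
  [   0.4813     1.3904     0.6417]
  [   0.9412     0.9412     2.5882]
x = (I − A)⁻¹ d = adj(I−A)·d / det(I−A), with det(I−A) = 0.23375:
  x_1 = (0.4925·625 + 0.2800·600 + 0.3450·625) / 0.23375 = 691.4375 / 0.23375 ≈ 2958.021
  x_2 = (0.1125·625 + 0.3250·600 + 0.1500·625) / 0.23375 = 359.0625 / 0.23375 ≈ 1536.096
  x_3 = (0.2200·625 + 0.2200·600 + 0.6050·625) / 0.23375 = 647.625 / 0.23375 ≈ 2770.588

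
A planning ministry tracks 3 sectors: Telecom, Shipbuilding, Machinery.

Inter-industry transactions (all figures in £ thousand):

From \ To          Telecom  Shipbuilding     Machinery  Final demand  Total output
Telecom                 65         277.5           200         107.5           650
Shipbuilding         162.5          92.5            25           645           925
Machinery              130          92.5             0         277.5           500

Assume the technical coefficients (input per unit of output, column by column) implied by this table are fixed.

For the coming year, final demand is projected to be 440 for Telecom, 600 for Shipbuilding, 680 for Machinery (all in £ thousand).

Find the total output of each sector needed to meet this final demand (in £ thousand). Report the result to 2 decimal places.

x_T = 1321.15, x_S = 1092.18, x_M = 1053.45

Technical coefficients a_ij = z_ij / X_j:
  a_TT = 65/650 = 0.10, a_ST = 162.5/650 = 0.25, a_MT = 130/650 = 0.20
  a_TS = 277.5/925 = 0.30, a_SS = 92.5/925 = 0.10, a_MS = 92.5/925 = 0.10
  a_TM = 200/500 = 0.40, a_SM = 25/500 = 0.05, a_MM = 0/500 = 0.00
I − A =
  [   0.90    -0.30    -0.40]
  [  -0.25     0.90    -0.05]
  [  -0.20    -0.10     1.00]
Cofactors of I−A, C_ij = (−1)^(i+j)·(minor ij) (rows/columns in the sector order above):
  C_11 = (0.90)(1.00) − (-0.05)(-0.10) = 0.8950
  C_12 = −[(-0.25)(1.00) − (-0.05)(-0.20)] = 0.2600
  C_13 = (-0.25)(-0.10) − (0.90)(-0.20) = 0.2050
  C_21 = −[(-0.30)(1.00) − (-0.40)(-0.10)] = 0.3400
  C_22 = (0.90)(1.00) − (-0.40)(-0.20) = 0.8200
  C_23 = −[(0.90)(-0.10) − (-0.30)(-0.20)] = 0.1500
  C_31 = (-0.30)(-0.05) − (-0.40)(0.90) = 0.3750
  C_32 = −[(0.90)(-0.05) − (-0.40)(-0.25)] = 0.1450
  C_33 = (0.90)(0.90) − (-0.30)(-0.25) = 0.7350
det(I−A) = Σ_j (I−A)_1j·C_1j = (0.90)(0.8950) + (-0.30)(0.2600) + (-0.40)(0.2050) = 0.6455
adj(I−A) = Cᵀ =
  [ 0.8950   0.3400   0.3750]
  [ 0.2600   0.8200   0.1450]
  [ 0.2050   0.1500   0.7350]
(I − A)⁻¹ = adj(I−A) / det(I−A) ≈
  [   1.3865     0.5267     0.5809]
  [   0.4028     1.2703     0.2246]
  [   0.3176     0.2324     1.1387]
x = (I − A)⁻¹ d = adj(I−A)·d / det(I−A), with det(I−A) = 0.6455:
  x_T = (0.8950·440 + 0.3400·600 + 0.3750·680) / 0.6455 = 852.80 / 0.6455 ≈ 1321.15
  x_S = (0.2600·440 + 0.8200·600 + 0.1450·680) / 0.6455 = 705.00 / 0.6455 ≈ 1092.18
  x_M = (0.2050·440 + 0.1500·600 + 0.7350·680) / 0.6455 = 680.00 / 0.6455 ≈ 1053.45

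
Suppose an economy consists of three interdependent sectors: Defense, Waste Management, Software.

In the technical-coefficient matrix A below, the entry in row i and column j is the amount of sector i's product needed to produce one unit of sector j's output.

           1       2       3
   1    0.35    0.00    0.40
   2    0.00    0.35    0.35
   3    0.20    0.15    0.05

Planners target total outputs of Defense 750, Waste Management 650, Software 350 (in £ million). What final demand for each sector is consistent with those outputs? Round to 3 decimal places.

I − A =
  [   0.65     0.00    -0.40]
  [   0.00     0.65    -0.35]
  [  -0.20    -0.15     0.95]
d = (I − A) x:
  d_1 = (+0.65)·750 + (+0.00)·650 + (-0.40)·350 = 347.500
  d_2 = (+0.00)·750 + (+0.65)·650 + (-0.35)·350 = 300.000
  d_3 = (-0.20)·750 + (-0.15)·650 + (+0.95)·350 = 85.000

d_1 = 347.500, d_2 = 300.000, d_3 = 85.000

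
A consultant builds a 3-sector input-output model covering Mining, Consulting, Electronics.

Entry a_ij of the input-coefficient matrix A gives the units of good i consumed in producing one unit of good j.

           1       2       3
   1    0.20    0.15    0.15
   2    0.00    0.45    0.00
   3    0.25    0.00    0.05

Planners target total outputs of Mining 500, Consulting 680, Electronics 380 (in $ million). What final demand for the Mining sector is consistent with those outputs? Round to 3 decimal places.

d_1 = 241.000

I − A =
  [   0.80    -0.15    -0.15]
  [   0.00     0.55     0.00]
  [  -0.25     0.00     0.95]
d = (I − A) x:
  d_1 = (+0.80)·500 + (-0.15)·680 + (-0.15)·380 = 241.000
  d_2 = (+0.00)·500 + (+0.55)·680 + (+0.00)·380 = 374.000
  d_3 = (-0.25)·500 + (+0.00)·680 + (+0.95)·380 = 236.000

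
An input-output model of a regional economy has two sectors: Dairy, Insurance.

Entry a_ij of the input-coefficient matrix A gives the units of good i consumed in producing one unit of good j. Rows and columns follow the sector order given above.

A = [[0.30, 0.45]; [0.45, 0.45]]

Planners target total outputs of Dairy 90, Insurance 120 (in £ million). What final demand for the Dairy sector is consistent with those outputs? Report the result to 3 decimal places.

I − A =
  [   0.70    -0.45]
  [  -0.45     0.55]
d = (I − A) x:
  d_D = (+0.70)·90 + (-0.45)·120 = 9.000
  d_I = (-0.45)·90 + (+0.55)·120 = 25.500

d_D = 9.000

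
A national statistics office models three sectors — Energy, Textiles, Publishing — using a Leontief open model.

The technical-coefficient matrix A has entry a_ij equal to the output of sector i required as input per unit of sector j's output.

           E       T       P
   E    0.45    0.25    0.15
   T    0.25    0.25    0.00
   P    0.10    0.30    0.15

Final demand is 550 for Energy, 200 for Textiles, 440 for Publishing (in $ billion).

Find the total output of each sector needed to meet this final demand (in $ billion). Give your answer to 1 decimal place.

I − A =
  [   0.55    -0.25    -0.15]
  [  -0.25     0.75     0.00]
  [  -0.10    -0.30     0.85]
Cofactors of I−A, C_ij = (−1)^(i+j)·(minor ij) (rows/columns in the sector order above):
  C_11 = (0.75)(0.85) − (0.00)(-0.30) = 0.6375
  C_12 = −[(-0.25)(0.85) − (0.00)(-0.10)] = 0.2125
  C_13 = (-0.25)(-0.30) − (0.75)(-0.10) = 0.1500
  C_21 = −[(-0.25)(0.85) − (-0.15)(-0.30)] = 0.2575
  C_22 = (0.55)(0.85) − (-0.15)(-0.10) = 0.4525
  C_23 = −[(0.55)(-0.30) − (-0.25)(-0.10)] = 0.1900
  C_31 = (-0.25)(0.00) − (-0.15)(0.75) = 0.1125
  C_32 = −[(0.55)(0.00) − (-0.15)(-0.25)] = 0.0375
  C_33 = (0.55)(0.75) − (-0.25)(-0.25) = 0.3500
det(I−A) = Σ_j (I−A)_1j·C_1j = (0.55)(0.6375) + (-0.25)(0.2125) + (-0.15)(0.1500) = 0.2750
adj(I−A) = Cᵀ =
  [ 0.6375   0.2575   0.1125]
  [ 0.2125   0.4525   0.0375]
  [ 0.1500   0.1900   0.3500]
(I − A)⁻¹ = adj(I−A) / det(I−A) ≈
  [   2.3182     0.9364     0.4091]
  [   0.7727     1.6455     0.1364]
  [   0.5455     0.6909     1.2727]
x = (I − A)⁻¹ d = adj(I−A)·d / det(I−A), with det(I−A) = 0.2750:
  x_E = (0.6375·550 + 0.2575·200 + 0.1125·440) / 0.2750 = 451.625 / 0.2750 ≈ 1642.3
  x_T = (0.2125·550 + 0.4525·200 + 0.0375·440) / 0.2750 = 223.875 / 0.2750 ≈ 814.1
  x_P = (0.1500·550 + 0.1900·200 + 0.3500·440) / 0.2750 = 274.50 / 0.2750 ≈ 998.2

x_E = 1642.3, x_T = 814.1, x_P = 998.2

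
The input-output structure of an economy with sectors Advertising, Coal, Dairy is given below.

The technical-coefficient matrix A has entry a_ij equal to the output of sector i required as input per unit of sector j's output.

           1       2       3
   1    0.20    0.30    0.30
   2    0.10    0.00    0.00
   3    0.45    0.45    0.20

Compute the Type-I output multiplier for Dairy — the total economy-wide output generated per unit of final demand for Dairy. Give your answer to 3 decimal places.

m_3 = 2.353

I − A =
  [   0.80    -0.30    -0.30]
  [  -0.10     1.00     0.00]
  [  -0.45    -0.45     0.80]
Cofactors of I−A, C_ij = (−1)^(i+j)·(minor ij) (rows/columns in the sector order above):
  C_11 = (1.00)(0.80) − (0.00)(-0.45) = 0.8000
  C_12 = −[(-0.10)(0.80) − (0.00)(-0.45)] = 0.0800
  C_13 = (-0.10)(-0.45) − (1.00)(-0.45) = 0.4950
  C_21 = −[(-0.30)(0.80) − (-0.30)(-0.45)] = 0.3750
  C_22 = (0.80)(0.80) − (-0.30)(-0.45) = 0.5050
  C_23 = −[(0.80)(-0.45) − (-0.30)(-0.45)] = 0.4950
  C_31 = (-0.30)(0.00) − (-0.30)(1.00) = 0.3000
  C_32 = −[(0.80)(0.00) − (-0.30)(-0.10)] = 0.0300
  C_33 = (0.80)(1.00) − (-0.30)(-0.10) = 0.7700
det(I−A) = Σ_j (I−A)_1j·C_1j = (0.80)(0.8000) + (-0.30)(0.0800) + (-0.30)(0.4950) = 0.4675
adj(I−A) = Cᵀ =
  [ 0.8000   0.3750   0.3000]
  [ 0.0800   0.5050   0.0300]
  [ 0.4950   0.4950   0.7700]
(I − A)⁻¹ = adj(I−A) / det(I−A) ≈
  [   1.7112     0.8021     0.6417]
  [   0.1711     1.0802     0.0642]
  [   1.0588     1.0588     1.6471]
The output multiplier for sector j is the column-j sum of the Leontief inverse (I − A)⁻¹ = adj(I−A) / det(I−A).
Column 3 of adj(I−A): (0.3000, 0.0300, 0.7700); det(I−A) = 0.4675.
m_3 = (0.3000 + 0.0300 + 0.7700) / 0.4675 = 1.10 / 0.4675 ≈ 2.353.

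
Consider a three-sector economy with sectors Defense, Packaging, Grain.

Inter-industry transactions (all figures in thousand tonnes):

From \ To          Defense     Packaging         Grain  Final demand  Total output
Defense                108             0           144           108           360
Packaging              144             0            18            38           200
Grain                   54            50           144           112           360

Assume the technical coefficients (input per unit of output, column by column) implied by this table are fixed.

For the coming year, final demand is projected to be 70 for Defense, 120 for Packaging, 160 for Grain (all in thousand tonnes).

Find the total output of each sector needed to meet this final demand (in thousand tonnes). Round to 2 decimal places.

Technical coefficients a_ij = z_ij / X_j:
  a_11 = 108/360 = 0.30, a_21 = 144/360 = 0.40, a_31 = 54/360 = 0.15
  a_12 = 0/200 = 0.00, a_22 = 0/200 = 0.00, a_32 = 50/200 = 0.25
  a_13 = 144/360 = 0.40, a_23 = 18/360 = 0.05, a_33 = 144/360 = 0.40
I − A =
  [   0.70     0.00    -0.40]
  [  -0.40     1.00    -0.05]
  [  -0.15    -0.25     0.60]
Cofactors of I−A, C_ij = (−1)^(i+j)·(minor ij) (rows/columns in the sector order above):
  C_11 = (1.00)(0.60) − (-0.05)(-0.25) = 0.5875
  C_12 = −[(-0.40)(0.60) − (-0.05)(-0.15)] = 0.2475
  C_13 = (-0.40)(-0.25) − (1.00)(-0.15) = 0.2500
  C_21 = −[(0.00)(0.60) − (-0.40)(-0.25)] = 0.1000
  C_22 = (0.70)(0.60) − (-0.40)(-0.15) = 0.3600
  C_23 = −[(0.70)(-0.25) − (0.00)(-0.15)] = 0.1750
  C_31 = (0.00)(-0.05) − (-0.40)(1.00) = 0.4000
  C_32 = −[(0.70)(-0.05) − (-0.40)(-0.40)] = 0.1950
  C_33 = (0.70)(1.00) − (0.00)(-0.40) = 0.7000
det(I−A) = Σ_j (I−A)_1j·C_1j = (0.70)(0.5875) + (0.00)(0.2475) + (-0.40)(0.2500) = 0.31125
adj(I−A) = Cᵀ =
  [ 0.5875   0.1000   0.4000]
  [ 0.2475   0.3600   0.1950]
  [ 0.2500   0.1750   0.7000]
(I − A)⁻¹ = adj(I−A) / det(I−A) ≈
  [   1.8876     0.3213     1.2851]
  [   0.7952     1.1566     0.6265]
  [   0.8032     0.5622     2.2490]
x = (I − A)⁻¹ d = adj(I−A)·d / det(I−A), with det(I−A) = 0.31125:
  x_1 = (0.5875·70 + 0.1000·120 + 0.4000·160) / 0.31125 = 117.125 / 0.31125 ≈ 376.31
  x_2 = (0.2475·70 + 0.3600·120 + 0.1950·160) / 0.31125 = 91.725 / 0.31125 ≈ 294.70
  x_3 = (0.2500·70 + 0.1750·120 + 0.7000·160) / 0.31125 = 150.50 / 0.31125 ≈ 483.53

x_1 = 376.31, x_2 = 294.70, x_3 = 483.53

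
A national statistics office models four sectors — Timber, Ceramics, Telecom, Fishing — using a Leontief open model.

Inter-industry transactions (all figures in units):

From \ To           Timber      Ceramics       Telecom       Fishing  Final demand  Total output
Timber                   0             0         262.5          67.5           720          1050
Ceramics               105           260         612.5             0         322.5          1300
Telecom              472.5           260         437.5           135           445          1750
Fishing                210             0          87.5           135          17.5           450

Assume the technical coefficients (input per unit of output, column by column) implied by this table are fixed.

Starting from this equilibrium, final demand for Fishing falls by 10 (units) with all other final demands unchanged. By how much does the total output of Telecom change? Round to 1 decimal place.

Technical coefficients a_ij = z_ij / X_j:
  a_11 = 0/1050 = 0.00, a_21 = 105/1050 = 0.10, a_31 = 472.5/1050 = 0.45, a_41 = 210/1050 = 0.20
  a_12 = 0/1300 = 0.00, a_22 = 260/1300 = 0.20, a_32 = 260/1300 = 0.20, a_42 = 0/1300 = 0.00
  a_13 = 262.5/1750 = 0.15, a_23 = 612.5/1750 = 0.35, a_33 = 437.5/1750 = 0.25, a_43 = 87.5/1750 = 0.05
  a_14 = 67.5/450 = 0.15, a_24 = 0/450 = 0.00, a_34 = 135/450 = 0.30, a_44 = 135/450 = 0.30
I − A =
  [   1.00     0.00    -0.15    -0.15]
  [  -0.10     0.80    -0.35     0.00]
  [  -0.45    -0.20     0.75    -0.30]
  [  -0.20     0.00    -0.05     0.70]
Compute the cofactors C_ij = (−1)^(i+j)·(3×3 minor ij) of I−A; the adjugate is their transpose:
adj(I−A) = Cᵀ =
  [ 0.359000   0.022500   0.090000   0.115500]
  [ 0.182250   0.427875   0.245750   0.144375]
  [ 0.314000   0.134000   0.536000   0.297000]
  [ 0.125000   0.016000   0.064000   0.473000]
det(I−A) = Σ_j (I−A)_1j·C_1j = (1.00)(0.359000) + (0.00)(0.182250) + (-0.15)(0.314000) + (-0.15)(0.125000) = 0.29315
(I − A)⁻¹ = adj(I−A) / det(I−A) ≈
  [   1.2246     0.0768     0.3070     0.3940]
  [   0.6217     1.4596     0.8383     0.4925]
  [   1.0711     0.4571     1.8284     1.0131]
  [   0.4264     0.0546     0.2183     1.6135]
Δx = (I − A)⁻¹ Δd with Δd having -10 in the Fishing component and 0 elsewhere.
So Δx_3 = L_34 · (-10), where L_34 = adj(I−A)_34 / det(I−A) = 0.297000 / 0.29315.
Δx_3 = 0.297000 × (-10) / 0.29315 = -2.97 / 0.29315 ≈ -10.1.

Δx_3 = -10.1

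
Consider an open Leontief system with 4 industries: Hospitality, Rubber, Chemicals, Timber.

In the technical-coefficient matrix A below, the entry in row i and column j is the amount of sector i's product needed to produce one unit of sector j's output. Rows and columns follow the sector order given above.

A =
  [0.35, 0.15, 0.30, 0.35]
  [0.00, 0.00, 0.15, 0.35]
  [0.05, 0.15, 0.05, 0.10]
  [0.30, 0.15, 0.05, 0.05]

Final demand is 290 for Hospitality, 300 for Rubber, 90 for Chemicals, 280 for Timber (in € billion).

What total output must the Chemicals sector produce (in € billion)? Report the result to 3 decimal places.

x_C = 336.313

I − A =
  [   0.65    -0.15    -0.30    -0.35]
  [   0.00     1.00    -0.15    -0.35]
  [  -0.05    -0.15     0.95    -0.10]
  [  -0.30    -0.15    -0.05     0.95]
Compute the cofactors C_ij = (−1)^(i+j)·(3×3 minor ij) of I−A; the adjugate is their transpose:
adj(I−A) = Cᵀ =
  [ 0.821375   0.234375   0.318625   0.422500]
  [ 0.112250   0.459500   0.119750   0.223250]
  [ 0.090625   0.100875   0.462625   0.119250]
  [ 0.281875   0.151875   0.143875   0.586750]
det(I−A) = Σ_j (I−A)_1j·C_1j = (0.65)(0.821375) + (-0.15)(0.112250) + (-0.30)(0.090625) + (-0.35)(0.281875) = 0.3912125
(I − A)⁻¹ = adj(I−A) / det(I−A) ≈
  [   2.0996     0.5991     0.8145     1.0800]
  [   0.2869     1.1746     0.3061     0.5707]
  [   0.2317     0.2579     1.1825     0.3048]
  [   0.7205     0.3882     0.3678     1.4998]
x = (I − A)⁻¹ d = adj(I−A)·d / det(I−A), with det(I−A) = 0.3912125:
  x_H = (0.821375·290 + 0.234375·300 + 0.318625·90 + 0.422500·280) / 0.3912125 = 455.4875 / 0.3912125 ≈ 1164.297
  x_R = (0.112250·290 + 0.459500·300 + 0.119750·90 + 0.223250·280) / 0.3912125 = 243.69 / 0.3912125 ≈ 622.910
  x_C = (0.090625·290 + 0.100875·300 + 0.462625·90 + 0.119250·280) / 0.3912125 = 131.57 / 0.3912125 ≈ 336.313
  x_T = (0.281875·290 + 0.151875·300 + 0.143875·90 + 0.586750·280) / 0.3912125 = 304.545 / 0.3912125 ≈ 778.464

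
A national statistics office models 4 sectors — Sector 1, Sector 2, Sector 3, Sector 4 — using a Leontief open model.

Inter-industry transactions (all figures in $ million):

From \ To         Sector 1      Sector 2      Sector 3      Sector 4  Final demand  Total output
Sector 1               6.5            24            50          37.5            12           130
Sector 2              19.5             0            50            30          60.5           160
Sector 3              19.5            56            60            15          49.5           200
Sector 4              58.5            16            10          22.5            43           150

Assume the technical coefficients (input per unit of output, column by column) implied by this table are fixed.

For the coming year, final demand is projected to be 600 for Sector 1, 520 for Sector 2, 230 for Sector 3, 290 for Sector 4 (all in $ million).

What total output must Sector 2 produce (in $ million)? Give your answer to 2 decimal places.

Technical coefficients a_ij = z_ij / X_j:
  a_11 = 6.5/130 = 0.05, a_21 = 19.5/130 = 0.15, a_31 = 19.5/130 = 0.15, a_41 = 58.5/130 = 0.45
  a_12 = 24/160 = 0.15, a_22 = 0/160 = 0.00, a_32 = 56/160 = 0.35, a_42 = 16/160 = 0.10
  a_13 = 50/200 = 0.25, a_23 = 50/200 = 0.25, a_33 = 60/200 = 0.30, a_43 = 10/200 = 0.05
  a_14 = 37.5/150 = 0.25, a_24 = 30/150 = 0.20, a_34 = 15/150 = 0.10, a_44 = 22.5/150 = 0.15
I − A =
  [   0.95    -0.15    -0.25    -0.25]
  [  -0.15     1.00    -0.25    -0.20]
  [  -0.15    -0.35     0.70    -0.10]
  [  -0.45    -0.10    -0.05     0.85]
Compute the cofactors C_ij = (−1)^(i+j)·(3×3 minor ij) of I−A; the adjugate is their transpose:
adj(I−A) = Cᵀ =
  [ 0.495625   0.187250   0.259625   0.220375]
  [ 0.196125   0.436750   0.239500   0.188625]
  [ 0.247125   0.282375   0.639625   0.214375]
  [ 0.300000   0.167125   0.203250   0.509875]
det(I−A) = Σ_j (I−A)_1j·C_1j = (0.95)(0.495625) + (-0.15)(0.196125) + (-0.25)(0.247125) + (-0.25)(0.300000) = 0.30464375
(I − A)⁻¹ = adj(I−A) / det(I−A) ≈
  [   1.6269     0.6147     0.8522     0.7234]
  [   0.6438     1.4336     0.7862     0.6192]
  [   0.8112     0.9269     2.0996     0.7037]
  [   0.9848     0.5486     0.6672     1.6737]
x = (I − A)⁻¹ d = adj(I−A)·d / det(I−A), with det(I−A) = 0.30464375:
  x_1 = (0.495625·600 + 0.187250·520 + 0.259625·230 + 0.220375·290) / 0.30464375 = 518.3675 / 0.30464375 ≈ 1701.55
  x_2 = (0.196125·600 + 0.436750·520 + 0.239500·230 + 0.188625·290) / 0.30464375 = 454.57125 / 0.30464375 ≈ 1492.14
  x_3 = (0.247125·600 + 0.282375·520 + 0.639625·230 + 0.214375·290) / 0.30464375 = 504.3925 / 0.30464375 ≈ 1655.68
  x_4 = (0.300000·600 + 0.167125·520 + 0.203250·230 + 0.509875·290) / 0.30464375 = 461.51625 / 0.30464375 ≈ 1514.94

x_2 = 1492.14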